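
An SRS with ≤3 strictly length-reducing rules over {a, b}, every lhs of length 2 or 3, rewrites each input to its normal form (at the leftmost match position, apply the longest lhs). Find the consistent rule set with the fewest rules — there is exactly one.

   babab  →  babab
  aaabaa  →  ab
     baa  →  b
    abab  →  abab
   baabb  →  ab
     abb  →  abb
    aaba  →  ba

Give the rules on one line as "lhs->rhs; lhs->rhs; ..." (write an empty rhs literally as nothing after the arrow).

  | babab
  | aaabaa => abaa => ab
  | baa => b
  | abab

aa->; bbb->ab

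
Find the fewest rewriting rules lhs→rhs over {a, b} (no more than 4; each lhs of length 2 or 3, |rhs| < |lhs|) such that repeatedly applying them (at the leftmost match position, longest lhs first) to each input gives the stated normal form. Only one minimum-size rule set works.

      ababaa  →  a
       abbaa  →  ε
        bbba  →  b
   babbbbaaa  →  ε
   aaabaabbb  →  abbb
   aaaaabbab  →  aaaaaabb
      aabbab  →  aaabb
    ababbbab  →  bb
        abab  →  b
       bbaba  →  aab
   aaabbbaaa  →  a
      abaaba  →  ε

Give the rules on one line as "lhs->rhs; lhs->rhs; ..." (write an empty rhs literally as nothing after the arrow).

aba->ba; ba->; bba->ab

  | ababaa => babaa => baa => a
  | abbaa => aaba => aba => ba => ε
  | bbba => bab => b
  | babbbbaaa => bbbbaaa => bbabaa => abbaa => aaba => aba => ba => ε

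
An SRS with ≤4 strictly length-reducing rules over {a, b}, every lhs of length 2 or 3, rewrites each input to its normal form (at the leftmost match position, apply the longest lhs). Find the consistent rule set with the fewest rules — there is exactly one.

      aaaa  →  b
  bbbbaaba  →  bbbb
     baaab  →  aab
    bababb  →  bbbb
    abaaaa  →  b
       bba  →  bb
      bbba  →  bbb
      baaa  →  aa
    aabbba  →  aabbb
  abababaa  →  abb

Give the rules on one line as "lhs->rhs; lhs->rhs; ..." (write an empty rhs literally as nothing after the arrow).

aaa->b; ba->b; baa->a

  | aaaa => ba => b
  | bbbbaaba => bbbaba => bbbba => bbbb
  | baaab => aab
  | bababb => bbabb => bbbb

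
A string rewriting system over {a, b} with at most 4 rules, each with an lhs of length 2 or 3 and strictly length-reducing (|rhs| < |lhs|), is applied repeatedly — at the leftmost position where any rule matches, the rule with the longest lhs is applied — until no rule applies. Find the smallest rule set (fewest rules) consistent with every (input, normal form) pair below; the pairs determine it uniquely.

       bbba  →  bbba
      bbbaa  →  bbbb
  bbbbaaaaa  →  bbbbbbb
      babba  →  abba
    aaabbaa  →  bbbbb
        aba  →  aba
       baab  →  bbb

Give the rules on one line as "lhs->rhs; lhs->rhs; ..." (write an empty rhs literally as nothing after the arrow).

  | bbba
  | bbbaa => bbbb
  | bbbbaaaaa => bbbbbbaa => bbbbbbb
  | babba => abba

aa->b; aaa->bb; bab->ab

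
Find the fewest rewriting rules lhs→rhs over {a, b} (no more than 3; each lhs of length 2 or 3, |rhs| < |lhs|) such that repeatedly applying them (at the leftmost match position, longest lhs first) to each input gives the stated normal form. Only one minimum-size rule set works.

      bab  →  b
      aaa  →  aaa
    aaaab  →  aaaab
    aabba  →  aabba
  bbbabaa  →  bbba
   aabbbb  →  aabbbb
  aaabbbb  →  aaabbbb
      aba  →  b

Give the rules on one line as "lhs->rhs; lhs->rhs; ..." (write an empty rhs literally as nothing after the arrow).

aba->b; baa->ba; bab->b

  | bab => b
  | aaa
  | aaaab
  | aabba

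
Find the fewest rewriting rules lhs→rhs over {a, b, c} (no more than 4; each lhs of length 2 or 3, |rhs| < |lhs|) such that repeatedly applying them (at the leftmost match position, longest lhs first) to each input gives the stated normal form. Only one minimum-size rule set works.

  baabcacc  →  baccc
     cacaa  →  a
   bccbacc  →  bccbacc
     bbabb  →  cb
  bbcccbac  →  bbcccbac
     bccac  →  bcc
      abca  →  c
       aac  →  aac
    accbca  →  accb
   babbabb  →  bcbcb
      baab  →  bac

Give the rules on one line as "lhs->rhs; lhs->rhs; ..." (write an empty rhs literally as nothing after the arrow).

  | baabcacc => baccacc => baccc
  | cacaa => caa => a
  | bccbacc
  | bbabb => abb => cb

ab->c; bba->a; ca->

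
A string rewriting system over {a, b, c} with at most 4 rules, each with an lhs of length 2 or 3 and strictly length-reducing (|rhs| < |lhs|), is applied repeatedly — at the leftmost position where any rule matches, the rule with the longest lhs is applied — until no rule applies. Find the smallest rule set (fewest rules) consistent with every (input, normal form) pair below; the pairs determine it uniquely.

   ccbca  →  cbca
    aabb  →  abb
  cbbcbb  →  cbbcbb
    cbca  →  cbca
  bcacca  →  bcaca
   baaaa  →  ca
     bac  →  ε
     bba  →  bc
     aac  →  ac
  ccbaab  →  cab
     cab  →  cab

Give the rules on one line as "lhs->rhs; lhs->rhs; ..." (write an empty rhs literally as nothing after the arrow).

aa->a; ba->c; bac->; cc->c

  | ccbca => cbca
  | aabb => abb
  | cbbcbb
  | cbca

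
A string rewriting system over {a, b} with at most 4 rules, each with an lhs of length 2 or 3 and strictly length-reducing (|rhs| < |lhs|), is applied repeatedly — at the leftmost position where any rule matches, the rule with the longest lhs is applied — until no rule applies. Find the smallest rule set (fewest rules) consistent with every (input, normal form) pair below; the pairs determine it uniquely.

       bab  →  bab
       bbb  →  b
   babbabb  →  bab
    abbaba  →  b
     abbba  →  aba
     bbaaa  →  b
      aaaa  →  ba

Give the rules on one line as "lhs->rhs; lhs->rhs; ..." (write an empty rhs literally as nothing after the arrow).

  | bab
  | bbb => b
  | babbabb => baabb => bab
  | abbaba => aaba => aa => b

aa->b; aaa->b; aab->a; bb->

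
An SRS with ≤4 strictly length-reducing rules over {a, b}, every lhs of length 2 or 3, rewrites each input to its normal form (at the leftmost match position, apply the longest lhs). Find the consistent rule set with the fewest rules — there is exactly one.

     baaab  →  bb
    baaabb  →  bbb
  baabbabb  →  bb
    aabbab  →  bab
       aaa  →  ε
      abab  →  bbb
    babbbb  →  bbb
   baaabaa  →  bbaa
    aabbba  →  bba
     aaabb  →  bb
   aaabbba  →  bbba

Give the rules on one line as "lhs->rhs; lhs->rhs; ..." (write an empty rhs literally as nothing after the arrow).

aaa->; aab->; aba->bb; abb->

  | baaab => bb
  | baaabb => bbb
  | baabbabb => bbabb => bb
  | aabbab => bab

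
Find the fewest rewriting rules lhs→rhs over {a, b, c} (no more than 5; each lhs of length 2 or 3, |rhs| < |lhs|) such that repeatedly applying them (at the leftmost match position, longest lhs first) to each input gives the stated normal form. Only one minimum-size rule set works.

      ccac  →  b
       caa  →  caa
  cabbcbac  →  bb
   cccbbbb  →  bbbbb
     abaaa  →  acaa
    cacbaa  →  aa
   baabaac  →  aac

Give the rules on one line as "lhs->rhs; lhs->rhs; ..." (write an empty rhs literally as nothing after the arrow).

ba->c; cab->; cb->b; cc->b

  | ccac => bac => cc => b
  | caa
  | cabbcbac => bcbac => bbac => bcc => bb
  | cccbbbb => bcbbbb => bbbbb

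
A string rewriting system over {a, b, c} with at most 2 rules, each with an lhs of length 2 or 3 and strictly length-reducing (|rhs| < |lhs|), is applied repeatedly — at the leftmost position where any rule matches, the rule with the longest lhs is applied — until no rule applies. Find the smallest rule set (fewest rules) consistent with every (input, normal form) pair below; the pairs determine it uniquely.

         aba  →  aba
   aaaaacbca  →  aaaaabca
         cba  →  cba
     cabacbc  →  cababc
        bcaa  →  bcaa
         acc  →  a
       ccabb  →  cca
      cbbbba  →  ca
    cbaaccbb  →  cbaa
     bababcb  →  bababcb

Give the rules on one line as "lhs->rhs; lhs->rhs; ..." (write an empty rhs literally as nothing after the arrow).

ac->a; bb->

  | aba
  | aaaaacbca => aaaaabca
  | cba
  | cabacbc => cababc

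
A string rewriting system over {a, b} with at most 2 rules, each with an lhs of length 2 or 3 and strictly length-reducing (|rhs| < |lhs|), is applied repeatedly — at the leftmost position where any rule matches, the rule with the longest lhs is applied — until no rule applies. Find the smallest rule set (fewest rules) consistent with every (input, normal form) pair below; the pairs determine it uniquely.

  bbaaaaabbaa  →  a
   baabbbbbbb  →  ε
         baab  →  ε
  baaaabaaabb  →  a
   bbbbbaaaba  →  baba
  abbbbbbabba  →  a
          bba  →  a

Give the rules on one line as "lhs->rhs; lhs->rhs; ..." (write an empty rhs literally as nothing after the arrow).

  | bbaaaaabbaa => aaaaabbaa => aaabbaa => abbaa => aaa => a
  | baabbbbbbb => bbbbbbbb => bbbbbb => bbbb => bb => ε
  | baab => bb => ε
  | baaaabaaabb => baabaaabb => bbaaabb => aaabb => abb => a

aa->; bb->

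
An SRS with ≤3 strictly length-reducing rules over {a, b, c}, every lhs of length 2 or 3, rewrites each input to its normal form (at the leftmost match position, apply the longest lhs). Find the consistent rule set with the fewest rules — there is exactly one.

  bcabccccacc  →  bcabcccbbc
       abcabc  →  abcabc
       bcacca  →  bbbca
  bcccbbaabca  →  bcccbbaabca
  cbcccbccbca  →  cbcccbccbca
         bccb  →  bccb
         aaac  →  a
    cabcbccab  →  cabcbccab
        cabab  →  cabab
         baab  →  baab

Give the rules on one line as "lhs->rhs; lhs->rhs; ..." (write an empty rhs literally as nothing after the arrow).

  | bcabccccacc => bcabcccbbc
  | abcabc
  | bcacca => bbbca
  | bcccbbaabca

aac->; cac->bb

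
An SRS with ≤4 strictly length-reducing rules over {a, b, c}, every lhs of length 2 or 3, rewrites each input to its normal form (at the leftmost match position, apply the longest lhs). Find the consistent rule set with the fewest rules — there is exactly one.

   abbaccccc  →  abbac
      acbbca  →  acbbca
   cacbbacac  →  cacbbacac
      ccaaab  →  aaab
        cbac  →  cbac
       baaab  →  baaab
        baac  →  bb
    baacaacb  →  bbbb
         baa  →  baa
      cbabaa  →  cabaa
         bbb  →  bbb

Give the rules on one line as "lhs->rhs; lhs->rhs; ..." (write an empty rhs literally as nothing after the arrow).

  | abbaccccc => abbaccc => abbac
  | acbbca
  | cacbbacac
  | ccaaab => aaab

aac->b; bab->ab; cc->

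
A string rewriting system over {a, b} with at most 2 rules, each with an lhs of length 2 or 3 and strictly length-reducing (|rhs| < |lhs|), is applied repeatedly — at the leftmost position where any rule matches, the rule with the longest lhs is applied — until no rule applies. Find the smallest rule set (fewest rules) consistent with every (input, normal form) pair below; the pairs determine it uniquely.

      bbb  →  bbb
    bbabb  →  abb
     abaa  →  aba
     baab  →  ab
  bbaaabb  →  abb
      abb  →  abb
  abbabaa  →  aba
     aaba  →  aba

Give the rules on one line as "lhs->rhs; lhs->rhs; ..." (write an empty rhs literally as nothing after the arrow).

aa->a; bab->ab

  | bbb
  | bbabb => babb => abb
  | abaa => aba
  | baab => bab => ab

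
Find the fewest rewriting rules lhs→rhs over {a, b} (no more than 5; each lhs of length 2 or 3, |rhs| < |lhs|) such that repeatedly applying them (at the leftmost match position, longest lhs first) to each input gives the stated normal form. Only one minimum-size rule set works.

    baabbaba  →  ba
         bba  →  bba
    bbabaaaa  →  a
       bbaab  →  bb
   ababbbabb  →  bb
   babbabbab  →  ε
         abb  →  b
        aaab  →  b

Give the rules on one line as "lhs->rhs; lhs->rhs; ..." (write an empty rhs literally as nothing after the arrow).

aaa->ab; aab->; ab->; bab->

  | baabbaba => bbaba => ba
  | bba
  | bbabaaaa => baaaa => baba => a
  | bbaab => bb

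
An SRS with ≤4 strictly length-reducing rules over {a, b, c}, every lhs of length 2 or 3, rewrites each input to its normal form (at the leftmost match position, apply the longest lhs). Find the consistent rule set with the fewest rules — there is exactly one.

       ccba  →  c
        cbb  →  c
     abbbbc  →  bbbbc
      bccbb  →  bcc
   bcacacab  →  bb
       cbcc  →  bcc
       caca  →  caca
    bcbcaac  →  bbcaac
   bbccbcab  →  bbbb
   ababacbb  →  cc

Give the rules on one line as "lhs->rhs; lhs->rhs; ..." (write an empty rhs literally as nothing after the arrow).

  | ccba => cba => ba => c
  | cbb => c
  | abbbbc => bbbbc
  | bccbb => bcc

ab->b; ba->c; cb->b; cbb->c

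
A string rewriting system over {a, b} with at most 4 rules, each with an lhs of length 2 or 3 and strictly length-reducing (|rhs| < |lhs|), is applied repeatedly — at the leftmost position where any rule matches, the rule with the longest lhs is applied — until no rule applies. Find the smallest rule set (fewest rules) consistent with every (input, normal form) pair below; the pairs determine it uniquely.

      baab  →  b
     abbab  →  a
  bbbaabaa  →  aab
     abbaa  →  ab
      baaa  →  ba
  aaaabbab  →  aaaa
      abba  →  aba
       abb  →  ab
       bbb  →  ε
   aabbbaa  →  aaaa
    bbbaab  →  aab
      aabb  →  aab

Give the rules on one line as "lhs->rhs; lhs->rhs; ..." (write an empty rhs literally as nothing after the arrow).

baa->b; bab->; bb->b; bbb->

  | baab => bb => b
  | abbab => abab => a
  | bbbaabaa => aabaa => aab
  | abbaa => abaa => ab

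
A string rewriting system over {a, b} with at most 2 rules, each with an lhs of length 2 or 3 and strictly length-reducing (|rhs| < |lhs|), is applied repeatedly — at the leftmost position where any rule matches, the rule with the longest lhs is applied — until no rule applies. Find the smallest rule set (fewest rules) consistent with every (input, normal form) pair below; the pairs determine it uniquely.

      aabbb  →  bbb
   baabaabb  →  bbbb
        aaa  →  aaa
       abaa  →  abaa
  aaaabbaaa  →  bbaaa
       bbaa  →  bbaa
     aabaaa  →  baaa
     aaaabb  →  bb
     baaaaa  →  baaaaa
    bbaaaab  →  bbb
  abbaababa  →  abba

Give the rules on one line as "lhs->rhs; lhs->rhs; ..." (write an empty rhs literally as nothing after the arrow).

aab->b; bab->

  | aabbb => bbb
  | baabaabb => bbaabb => bbbb
  | aaa
  | abaa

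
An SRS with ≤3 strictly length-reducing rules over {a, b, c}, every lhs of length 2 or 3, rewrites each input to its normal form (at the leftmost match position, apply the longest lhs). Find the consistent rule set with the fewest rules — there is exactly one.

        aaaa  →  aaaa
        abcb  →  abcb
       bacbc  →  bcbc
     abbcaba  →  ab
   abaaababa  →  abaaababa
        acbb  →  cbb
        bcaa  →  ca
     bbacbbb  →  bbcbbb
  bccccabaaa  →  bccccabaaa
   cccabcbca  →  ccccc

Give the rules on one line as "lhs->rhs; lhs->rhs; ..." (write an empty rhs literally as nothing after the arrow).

  | aaaa
  | abcb
  | bacbc => bcbc
  | abbcaba => abacba => abcba => ab

ac->c; bca->ac; cba->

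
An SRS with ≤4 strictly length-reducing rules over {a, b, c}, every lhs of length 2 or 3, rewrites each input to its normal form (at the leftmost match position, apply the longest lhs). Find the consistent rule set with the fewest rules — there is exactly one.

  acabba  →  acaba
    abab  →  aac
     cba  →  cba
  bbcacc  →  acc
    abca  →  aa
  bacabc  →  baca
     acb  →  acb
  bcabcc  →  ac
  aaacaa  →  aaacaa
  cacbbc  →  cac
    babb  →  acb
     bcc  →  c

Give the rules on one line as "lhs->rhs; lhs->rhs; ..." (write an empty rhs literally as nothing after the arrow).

bab->ac; bb->b; bc->

  | acabba => acaba
  | abab => aac
  | cba
  | bbcacc => bcacc => acc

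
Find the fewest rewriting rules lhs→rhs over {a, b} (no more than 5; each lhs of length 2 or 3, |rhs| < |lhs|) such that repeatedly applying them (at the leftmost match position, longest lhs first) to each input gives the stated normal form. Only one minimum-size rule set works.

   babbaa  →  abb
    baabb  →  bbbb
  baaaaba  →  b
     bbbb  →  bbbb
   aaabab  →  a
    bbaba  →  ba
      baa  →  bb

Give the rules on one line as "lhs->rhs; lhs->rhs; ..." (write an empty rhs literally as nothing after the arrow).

aa->b; aaa->; bab->a; bba->

  | babbaa => abaa => abb
  | baabb => bbbb
  | baaaaba => baba => aa => b
  | bbbb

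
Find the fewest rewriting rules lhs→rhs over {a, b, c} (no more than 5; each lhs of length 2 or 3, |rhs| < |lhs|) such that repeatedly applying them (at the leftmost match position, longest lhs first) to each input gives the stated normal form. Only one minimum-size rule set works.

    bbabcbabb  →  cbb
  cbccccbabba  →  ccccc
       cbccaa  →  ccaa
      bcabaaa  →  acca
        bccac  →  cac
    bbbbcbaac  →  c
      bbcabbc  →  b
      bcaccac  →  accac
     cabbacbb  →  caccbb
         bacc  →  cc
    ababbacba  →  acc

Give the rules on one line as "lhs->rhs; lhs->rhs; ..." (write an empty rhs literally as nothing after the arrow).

ba->; baa->cc; bba->c; bc->

  | bbabcbabb => cbcbabb => cbabb => cbb
  | cbccccbabba => ccccbabba => ccccbba => ccccc
  | cbccaa => ccaa
  | bcabaaa => abaaa => acca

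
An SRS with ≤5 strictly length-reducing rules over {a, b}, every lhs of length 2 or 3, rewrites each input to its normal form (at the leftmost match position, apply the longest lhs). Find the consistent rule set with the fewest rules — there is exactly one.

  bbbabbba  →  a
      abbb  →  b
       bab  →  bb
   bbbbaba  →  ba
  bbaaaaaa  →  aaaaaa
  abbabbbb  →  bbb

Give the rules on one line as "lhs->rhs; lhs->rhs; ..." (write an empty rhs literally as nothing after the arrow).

  | bbbabbba => babbba => baba => bba => a
  | abbb => ab => b
  | bab => bb
  | bbbbaba => bbaba => aba => ba

aab->; ab->b; abb->a; bba->a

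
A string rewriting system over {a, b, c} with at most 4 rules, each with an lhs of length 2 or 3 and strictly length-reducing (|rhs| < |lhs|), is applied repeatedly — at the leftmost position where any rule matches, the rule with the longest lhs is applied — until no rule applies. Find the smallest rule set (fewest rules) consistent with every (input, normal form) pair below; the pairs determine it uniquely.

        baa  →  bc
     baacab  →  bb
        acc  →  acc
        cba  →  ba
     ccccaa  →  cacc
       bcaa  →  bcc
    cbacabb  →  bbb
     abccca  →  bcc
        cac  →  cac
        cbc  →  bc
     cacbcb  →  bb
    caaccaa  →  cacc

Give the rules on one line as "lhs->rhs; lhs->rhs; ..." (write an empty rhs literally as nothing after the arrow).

  | baa => bc
  | baacab => bccab => bccb => bcb => bb
  | acc
  | cba => ba

aa->c; ab->b; cb->b; ccc->ca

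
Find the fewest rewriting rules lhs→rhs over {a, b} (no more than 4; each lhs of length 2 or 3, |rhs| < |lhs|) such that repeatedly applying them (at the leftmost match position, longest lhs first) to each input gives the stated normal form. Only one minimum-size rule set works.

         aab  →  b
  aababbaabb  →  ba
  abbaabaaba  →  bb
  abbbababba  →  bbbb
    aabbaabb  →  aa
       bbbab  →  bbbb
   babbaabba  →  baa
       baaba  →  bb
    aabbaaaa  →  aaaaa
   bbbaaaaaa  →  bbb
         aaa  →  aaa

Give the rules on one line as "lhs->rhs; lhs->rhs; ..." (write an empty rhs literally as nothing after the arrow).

ab->b; abb->; bba->bb

  | aab => ab => b
  | aababbaabb => ababbaabb => babbaabb => baabb => ba
  | abbaabaaba => aabaaba => abaaba => baaba => baba => bba => bb
  | abbbababba => bababba => bbabba => bbbba => bbbb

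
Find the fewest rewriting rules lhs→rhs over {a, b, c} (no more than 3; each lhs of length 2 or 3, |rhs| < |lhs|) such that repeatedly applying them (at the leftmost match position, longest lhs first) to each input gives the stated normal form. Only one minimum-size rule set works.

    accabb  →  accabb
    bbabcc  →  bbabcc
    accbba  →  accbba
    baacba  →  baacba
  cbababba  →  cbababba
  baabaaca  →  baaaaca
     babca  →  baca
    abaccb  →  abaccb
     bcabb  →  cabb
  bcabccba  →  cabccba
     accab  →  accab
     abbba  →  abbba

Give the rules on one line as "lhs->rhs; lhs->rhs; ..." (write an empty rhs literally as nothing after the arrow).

  | accabb
  | bbabcc
  | accbba
  | baacba

aab->aa; bca->ca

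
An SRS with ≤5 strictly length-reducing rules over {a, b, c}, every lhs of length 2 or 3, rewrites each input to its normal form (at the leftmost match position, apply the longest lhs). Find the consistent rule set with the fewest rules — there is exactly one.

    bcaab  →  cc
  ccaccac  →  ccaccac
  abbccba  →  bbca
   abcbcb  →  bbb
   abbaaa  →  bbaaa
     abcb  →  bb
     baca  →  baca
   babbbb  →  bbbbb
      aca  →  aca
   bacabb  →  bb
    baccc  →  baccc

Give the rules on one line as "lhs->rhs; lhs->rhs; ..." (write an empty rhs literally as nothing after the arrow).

  | bcaab => bcab => bcb => cc
  | ccaccac
  | abbccba => bbccba => bbca
  | abcbcb => babcb => bbab => bbb

ab->b; abc->ba; bcb->cc; cb->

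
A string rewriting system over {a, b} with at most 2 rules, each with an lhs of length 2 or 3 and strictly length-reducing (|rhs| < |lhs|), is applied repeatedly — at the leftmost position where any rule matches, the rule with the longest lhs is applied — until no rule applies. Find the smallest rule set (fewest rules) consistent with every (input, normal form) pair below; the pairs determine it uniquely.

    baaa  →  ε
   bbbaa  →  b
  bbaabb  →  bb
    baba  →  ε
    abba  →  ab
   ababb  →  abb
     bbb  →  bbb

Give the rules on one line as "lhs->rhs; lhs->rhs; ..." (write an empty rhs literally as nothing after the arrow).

  | baaa => aa => ε
  | bbbaa => bba => b
  | bbaabb => babb => bb
  | baba => ba => ε

aa->; ba->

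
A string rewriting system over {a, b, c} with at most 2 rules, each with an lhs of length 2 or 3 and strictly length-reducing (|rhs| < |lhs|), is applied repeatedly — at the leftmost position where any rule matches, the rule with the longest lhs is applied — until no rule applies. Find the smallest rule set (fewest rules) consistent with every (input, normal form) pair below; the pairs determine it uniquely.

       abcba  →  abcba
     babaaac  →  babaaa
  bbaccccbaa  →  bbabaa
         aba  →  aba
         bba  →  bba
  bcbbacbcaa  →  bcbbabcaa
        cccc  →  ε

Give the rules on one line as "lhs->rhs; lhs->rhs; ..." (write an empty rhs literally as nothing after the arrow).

ac->a; cc->

  | abcba
  | babaaac => babaaa
  | bbaccccbaa => bbacccbaa => bbaccbaa => bbacbaa => bbabaa
  | aba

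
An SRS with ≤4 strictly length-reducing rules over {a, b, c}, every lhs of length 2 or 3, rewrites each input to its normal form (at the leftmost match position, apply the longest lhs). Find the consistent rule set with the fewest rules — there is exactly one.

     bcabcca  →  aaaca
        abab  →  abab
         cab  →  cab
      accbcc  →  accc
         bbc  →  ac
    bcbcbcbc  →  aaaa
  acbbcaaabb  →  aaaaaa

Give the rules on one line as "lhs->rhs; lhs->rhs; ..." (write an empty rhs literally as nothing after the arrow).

  | bcabcca => aabcca => aaaca
  | abab
  | cab
  | accbcc => accc

bb->a; bc->a; cb->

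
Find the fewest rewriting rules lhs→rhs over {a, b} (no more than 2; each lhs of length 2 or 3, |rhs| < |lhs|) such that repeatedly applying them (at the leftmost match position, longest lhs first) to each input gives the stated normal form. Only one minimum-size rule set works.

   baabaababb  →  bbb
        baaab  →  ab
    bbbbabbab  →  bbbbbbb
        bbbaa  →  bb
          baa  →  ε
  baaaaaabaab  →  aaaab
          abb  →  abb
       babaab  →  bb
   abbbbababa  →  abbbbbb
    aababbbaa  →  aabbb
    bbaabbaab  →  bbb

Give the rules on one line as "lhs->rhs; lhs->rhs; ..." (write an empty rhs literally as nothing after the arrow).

ba->b; baa->

  | baabaababb => baababb => babb => bbb
  | baaab => ab
  | bbbbabbab => bbbbbbab => bbbbbbb
  | bbbaa => bb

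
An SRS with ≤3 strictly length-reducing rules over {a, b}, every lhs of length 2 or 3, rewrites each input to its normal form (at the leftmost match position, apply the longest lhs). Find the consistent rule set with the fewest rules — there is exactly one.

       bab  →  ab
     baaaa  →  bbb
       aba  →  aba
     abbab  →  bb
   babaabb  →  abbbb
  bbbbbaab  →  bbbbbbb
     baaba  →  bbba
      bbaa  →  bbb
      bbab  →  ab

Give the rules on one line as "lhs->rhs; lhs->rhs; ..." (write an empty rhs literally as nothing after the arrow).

  | bab => ab
  | baaaa => bbaa => bbb
  | aba
  | abbab => abab => aab => bb

aa->b; bab->ab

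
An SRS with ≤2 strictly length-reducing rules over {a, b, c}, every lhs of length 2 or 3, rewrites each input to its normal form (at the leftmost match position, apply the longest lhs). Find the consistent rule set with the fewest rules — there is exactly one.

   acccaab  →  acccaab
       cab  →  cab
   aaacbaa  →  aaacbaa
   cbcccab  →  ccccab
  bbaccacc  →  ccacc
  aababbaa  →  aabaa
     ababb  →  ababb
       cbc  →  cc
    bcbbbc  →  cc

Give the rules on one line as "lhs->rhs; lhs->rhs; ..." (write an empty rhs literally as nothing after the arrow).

bba->; bc->c

  | acccaab
  | cab
  | aaacbaa
  | cbcccab => ccccab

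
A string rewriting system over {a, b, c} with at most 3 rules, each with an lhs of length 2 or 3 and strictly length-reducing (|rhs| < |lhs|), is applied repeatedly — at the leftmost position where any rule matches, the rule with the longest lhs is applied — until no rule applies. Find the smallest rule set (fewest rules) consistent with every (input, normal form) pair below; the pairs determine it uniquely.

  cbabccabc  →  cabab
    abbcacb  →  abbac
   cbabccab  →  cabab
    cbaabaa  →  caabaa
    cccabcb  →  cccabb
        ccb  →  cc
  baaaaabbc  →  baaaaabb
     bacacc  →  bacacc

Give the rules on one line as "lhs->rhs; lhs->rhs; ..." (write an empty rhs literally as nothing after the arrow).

bc->b; cb->c

  | cbabccabc => cabccabc => cabcabc => cababc => cabab
  | abbcacb => abbacb => abbac
  | cbabccab => cabccab => cabcab => cabab
  | cbaabaa => caabaa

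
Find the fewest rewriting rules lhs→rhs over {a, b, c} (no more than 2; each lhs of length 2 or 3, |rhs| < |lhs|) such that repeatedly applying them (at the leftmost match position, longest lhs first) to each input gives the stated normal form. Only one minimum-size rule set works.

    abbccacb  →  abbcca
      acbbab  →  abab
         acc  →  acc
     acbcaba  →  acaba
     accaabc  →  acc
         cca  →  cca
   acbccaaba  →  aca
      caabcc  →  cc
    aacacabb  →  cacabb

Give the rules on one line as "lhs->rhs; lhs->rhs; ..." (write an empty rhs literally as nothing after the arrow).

aa->; cb->

  | abbccacb => abbcca
  | acbbab => abab
  | acc
  | acbcaba => acaba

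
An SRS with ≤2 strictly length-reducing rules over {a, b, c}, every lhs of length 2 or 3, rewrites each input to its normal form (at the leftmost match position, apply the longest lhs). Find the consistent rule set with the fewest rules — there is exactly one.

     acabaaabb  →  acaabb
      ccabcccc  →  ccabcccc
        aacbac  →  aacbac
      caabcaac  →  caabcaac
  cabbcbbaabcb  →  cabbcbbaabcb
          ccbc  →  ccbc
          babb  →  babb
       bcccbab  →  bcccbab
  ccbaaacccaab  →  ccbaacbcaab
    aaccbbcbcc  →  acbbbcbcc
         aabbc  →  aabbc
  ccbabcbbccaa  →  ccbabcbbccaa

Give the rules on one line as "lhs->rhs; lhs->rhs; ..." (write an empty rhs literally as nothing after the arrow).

  | acabaaabb => acaabb
  | ccabcccc
  | aacbac
  | caabcaac

aba->; acc->cb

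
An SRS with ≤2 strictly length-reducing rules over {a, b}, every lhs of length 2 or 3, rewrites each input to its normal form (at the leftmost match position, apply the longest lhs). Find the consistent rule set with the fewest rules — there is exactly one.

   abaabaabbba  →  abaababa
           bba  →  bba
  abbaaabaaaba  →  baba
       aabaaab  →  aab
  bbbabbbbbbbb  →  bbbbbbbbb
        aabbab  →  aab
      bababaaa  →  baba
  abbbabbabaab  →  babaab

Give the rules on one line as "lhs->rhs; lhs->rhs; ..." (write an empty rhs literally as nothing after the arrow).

  | abaabaabbba => abaababa
  | bba
  | abbaaabaaaba => aaabaaaba => babaaaba => babbaba => baba
  | aabaaab => aabbab => aab

aaa->ba; abb->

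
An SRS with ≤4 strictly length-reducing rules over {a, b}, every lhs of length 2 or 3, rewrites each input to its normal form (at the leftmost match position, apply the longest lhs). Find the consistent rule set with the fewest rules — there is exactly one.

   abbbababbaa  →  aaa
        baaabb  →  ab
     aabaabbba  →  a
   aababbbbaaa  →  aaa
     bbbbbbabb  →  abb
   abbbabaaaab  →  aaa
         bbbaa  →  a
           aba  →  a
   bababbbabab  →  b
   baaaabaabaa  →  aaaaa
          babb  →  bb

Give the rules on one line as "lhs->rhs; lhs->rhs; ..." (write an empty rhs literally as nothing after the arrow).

  | abbbababbaa => abababbaa => ababbaa => abbaa => aaa
  | baaabb => aabb => ab
  | aabaabbba => aaabbba => aabba => aba => a
  | aababbbbaaa => aabbbbaaa => abbbaaa => abaaa => aaa

aab->a; ba->; bba->a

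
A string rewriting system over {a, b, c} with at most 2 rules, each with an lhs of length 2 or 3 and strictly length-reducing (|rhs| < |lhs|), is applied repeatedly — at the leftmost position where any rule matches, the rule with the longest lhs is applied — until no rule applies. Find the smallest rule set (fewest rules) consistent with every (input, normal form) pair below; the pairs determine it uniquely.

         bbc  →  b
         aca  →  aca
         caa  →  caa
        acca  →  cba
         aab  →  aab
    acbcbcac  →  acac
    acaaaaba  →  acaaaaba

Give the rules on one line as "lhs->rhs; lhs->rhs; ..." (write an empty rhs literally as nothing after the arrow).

acc->cb; bc->

  | bbc => b
  | aca
  | caa
  | acca => cba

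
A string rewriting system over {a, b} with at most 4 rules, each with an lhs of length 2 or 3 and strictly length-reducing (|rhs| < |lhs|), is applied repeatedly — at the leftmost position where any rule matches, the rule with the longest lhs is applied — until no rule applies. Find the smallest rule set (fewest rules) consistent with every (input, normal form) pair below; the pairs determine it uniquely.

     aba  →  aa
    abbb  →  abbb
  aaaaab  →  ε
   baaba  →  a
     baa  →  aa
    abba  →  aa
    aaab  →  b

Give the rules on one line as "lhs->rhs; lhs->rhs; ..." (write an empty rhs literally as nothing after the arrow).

  | aba => aa
  | abbb
  | aaaaab => aab => ε
  | baaba => aaba => a

aaa->; aab->; ba->a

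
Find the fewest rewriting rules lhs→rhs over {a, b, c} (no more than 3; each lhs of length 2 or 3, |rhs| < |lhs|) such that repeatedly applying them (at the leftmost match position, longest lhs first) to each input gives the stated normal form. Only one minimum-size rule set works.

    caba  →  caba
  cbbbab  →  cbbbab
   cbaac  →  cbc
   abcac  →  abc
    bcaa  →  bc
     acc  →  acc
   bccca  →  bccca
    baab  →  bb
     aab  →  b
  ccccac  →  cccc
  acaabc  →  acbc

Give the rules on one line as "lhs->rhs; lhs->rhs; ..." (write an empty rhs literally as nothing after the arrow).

  | caba
  | cbbbab
  | cbaac => cbc
  | abcac => abc

aa->; cac->c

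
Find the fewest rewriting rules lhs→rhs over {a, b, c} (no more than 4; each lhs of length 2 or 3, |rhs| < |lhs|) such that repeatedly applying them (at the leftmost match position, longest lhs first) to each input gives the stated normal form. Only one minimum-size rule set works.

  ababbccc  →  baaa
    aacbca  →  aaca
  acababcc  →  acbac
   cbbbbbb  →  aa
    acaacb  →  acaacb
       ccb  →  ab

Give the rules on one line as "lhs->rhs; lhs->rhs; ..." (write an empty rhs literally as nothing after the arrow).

aba->ba; bb->c; bc->; cc->a

  | ababbccc => babbccc => bacccc => baacc => baaa
  | aacbca => aaca
  | acababcc => acbabcc => acbac
  | cbbbbbb => ccbbbb => abbbb => acbb => acc => aa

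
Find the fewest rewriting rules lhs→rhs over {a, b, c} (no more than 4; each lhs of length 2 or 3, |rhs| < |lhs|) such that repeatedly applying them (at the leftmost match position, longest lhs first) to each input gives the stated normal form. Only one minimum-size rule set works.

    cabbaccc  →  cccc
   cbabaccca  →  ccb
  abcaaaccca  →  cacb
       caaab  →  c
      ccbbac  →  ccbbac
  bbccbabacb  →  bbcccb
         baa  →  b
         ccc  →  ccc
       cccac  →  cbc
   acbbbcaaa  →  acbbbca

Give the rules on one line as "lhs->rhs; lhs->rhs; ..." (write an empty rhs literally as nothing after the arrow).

  | cabbaccc => cbaccc => cccc
  | cbabaccca => cbaccca => cccca => ccb
  | abcaaaccca => caaaccca => caccca => cacb
  | caaab => cab => c

aa->; ab->; cba->c; cca->b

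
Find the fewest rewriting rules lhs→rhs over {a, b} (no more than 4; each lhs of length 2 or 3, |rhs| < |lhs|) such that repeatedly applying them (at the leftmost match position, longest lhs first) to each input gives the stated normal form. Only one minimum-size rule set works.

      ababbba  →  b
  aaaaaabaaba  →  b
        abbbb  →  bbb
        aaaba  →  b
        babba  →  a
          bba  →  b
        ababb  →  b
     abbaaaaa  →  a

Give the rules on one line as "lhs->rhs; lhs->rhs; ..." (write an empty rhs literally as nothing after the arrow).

aa->b; ab->; ba->; bab->a

  | ababbba => abbba => bba => b
  | aaaaaabaaba => baaaabaaba => aaabaaba => babaaba => aaaba => baba => aa => b
  | abbbb => bbb
  | aaaba => baba => aa => b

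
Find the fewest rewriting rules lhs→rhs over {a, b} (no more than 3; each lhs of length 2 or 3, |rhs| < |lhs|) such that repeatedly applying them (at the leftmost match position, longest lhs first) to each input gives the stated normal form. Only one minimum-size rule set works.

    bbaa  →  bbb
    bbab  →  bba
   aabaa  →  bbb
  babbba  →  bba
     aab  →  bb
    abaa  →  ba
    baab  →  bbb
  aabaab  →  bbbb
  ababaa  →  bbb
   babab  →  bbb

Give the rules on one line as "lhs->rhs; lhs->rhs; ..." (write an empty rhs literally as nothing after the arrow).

  | bbaa => bbb
  | bbab => bba
  | aabaa => bbaa => bbb
  | babbba => bba

aa->b; ab->a; abb->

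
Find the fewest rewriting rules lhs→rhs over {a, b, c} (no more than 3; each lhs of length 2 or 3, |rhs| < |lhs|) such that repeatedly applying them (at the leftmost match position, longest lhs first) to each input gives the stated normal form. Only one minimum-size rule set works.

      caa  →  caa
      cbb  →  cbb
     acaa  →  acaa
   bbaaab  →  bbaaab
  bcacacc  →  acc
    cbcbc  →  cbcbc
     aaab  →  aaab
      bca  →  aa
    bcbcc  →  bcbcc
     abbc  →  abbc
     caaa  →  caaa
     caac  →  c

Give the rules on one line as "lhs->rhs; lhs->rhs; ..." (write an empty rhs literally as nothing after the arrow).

  | caa
  | cbb
  | acaa
  | bbaaab

aac->; bca->aa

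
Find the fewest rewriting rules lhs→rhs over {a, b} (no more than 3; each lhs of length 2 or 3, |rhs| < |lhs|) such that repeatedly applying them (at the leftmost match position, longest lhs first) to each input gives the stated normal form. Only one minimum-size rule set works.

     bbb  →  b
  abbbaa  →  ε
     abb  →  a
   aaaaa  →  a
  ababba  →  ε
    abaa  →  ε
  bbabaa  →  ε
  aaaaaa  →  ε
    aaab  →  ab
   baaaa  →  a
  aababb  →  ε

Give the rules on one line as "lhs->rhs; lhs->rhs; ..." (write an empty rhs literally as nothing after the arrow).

  | bbb => b
  | abbbaa => abaa => aa => ε
  | abb => a
  | aaaaa => aaa => a

aa->; ba->; bb->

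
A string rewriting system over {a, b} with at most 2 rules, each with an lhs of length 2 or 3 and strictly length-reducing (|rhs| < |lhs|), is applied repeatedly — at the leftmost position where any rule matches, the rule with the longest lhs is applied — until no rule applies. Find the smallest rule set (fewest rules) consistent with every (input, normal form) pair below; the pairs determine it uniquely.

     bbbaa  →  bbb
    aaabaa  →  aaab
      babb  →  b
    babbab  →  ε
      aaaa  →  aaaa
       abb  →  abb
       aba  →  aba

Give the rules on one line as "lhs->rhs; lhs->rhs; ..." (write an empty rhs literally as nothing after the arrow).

  | bbbaa => bbb
  | aaabaa => aaab
  | babb => b
  | babbab => bab => ε

baa->b; bab->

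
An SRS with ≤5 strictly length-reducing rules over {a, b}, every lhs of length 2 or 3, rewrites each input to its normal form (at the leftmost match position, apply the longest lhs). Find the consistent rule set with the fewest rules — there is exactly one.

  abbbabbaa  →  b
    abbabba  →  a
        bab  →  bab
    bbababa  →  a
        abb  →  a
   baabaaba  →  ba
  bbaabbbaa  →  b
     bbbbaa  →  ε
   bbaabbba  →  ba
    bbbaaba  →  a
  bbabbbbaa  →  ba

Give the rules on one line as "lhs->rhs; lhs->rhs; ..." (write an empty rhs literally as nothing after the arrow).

  | abbbabbaa => ababbaa => bbbaa => baa => b
  | abbabba => aabba => bba => a
  | bab
  | bbababa => ababa => bba => a

aa->; aaa->ba; aba->b; bb->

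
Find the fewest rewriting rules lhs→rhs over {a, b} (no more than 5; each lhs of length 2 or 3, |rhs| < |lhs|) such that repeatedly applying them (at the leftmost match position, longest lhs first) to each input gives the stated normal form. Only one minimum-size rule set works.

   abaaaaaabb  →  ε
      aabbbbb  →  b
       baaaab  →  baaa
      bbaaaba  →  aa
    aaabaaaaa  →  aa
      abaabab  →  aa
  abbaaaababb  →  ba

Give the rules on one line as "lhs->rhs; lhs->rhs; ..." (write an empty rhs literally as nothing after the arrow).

  | abaaaaaabb => abaaaaabb => abaaaabb => abaaabb => abaabb => ababb => abbb => bb => ε
  | aabbbbb => abbbb => bbb => b
  | baaaab => baaa
  | bbaaaba => aaaba => aaab => aa

ab->; aba->ab; bab->aa; bb->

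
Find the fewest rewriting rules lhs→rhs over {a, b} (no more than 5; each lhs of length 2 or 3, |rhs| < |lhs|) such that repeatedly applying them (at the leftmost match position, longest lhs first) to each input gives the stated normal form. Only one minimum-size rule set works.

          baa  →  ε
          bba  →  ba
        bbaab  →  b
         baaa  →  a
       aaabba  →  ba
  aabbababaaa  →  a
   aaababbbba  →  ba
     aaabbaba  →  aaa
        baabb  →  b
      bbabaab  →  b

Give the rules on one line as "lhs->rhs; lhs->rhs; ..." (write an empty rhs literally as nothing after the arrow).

  | baa => ε
  | bba => ba
  | bbaab => baab => b
  | baaa => a

ab->b; baa->; bab->aa; bb->b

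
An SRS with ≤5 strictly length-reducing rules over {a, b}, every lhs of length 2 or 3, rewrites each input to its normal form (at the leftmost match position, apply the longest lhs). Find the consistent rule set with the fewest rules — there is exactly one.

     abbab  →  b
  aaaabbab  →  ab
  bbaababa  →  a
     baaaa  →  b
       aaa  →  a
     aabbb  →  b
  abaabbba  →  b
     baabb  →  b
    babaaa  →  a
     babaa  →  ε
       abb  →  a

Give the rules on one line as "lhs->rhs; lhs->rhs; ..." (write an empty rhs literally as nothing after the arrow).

  | abbab => aab => b
  | aaaabbab => aabbab => bbab => ab
  | bbaababa => aababa => baba => bba => a
  | baaaa => baaa => baa => ba => b

aa->; aba->a; ba->b; bb->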